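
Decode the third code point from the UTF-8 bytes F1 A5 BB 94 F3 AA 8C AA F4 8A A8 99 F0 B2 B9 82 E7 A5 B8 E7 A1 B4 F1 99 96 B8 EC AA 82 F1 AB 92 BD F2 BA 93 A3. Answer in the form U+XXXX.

U+10AA19

Offset 0: leading byte 0xF1 = 11110001 → 4-byte char #1 = F1 A5 BB 94.
Offset 4: leading byte 0xF3 = 11110011 → 4-byte char #2 = F3 AA 8C AA.
Offset 8: leading byte 0xF4 = 11110100 → 4-byte char #3 = F4 8A A8 99.
Leading byte 0xF4 = 11110100 matches 11110xxx → 4-byte sequence.
Byte 1: 0xF4 = 11110100, payload 100 (3 bits).
Byte 2: 0x8A = 10001010 (10xxxxxx ✓), payload 001010.
Byte 3: 0xA8 = 10101000 (10xxxxxx ✓), payload 101000.
Byte 4: 0x99 = 10011001 (10xxxxxx ✓), payload 011001.
Concatenate: 100001010101000011001 = 0x10AA19 (21 bits → U+10AA19).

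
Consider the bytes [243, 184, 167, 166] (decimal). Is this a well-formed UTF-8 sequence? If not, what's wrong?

valid

Leading byte 0xF3 = 11110011 → 4-byte form.
Continuation bytes 0xB8=10111000, 0xA7=10100111, 0xA6=10100110 all match 10xxxxxx.
Decoded value 0xF89E6 is ≥ 0x10000 (shortest form) and not a surrogate.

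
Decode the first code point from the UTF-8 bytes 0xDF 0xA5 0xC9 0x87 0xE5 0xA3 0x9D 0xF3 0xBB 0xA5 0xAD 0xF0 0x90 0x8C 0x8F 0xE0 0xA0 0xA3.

Offset 0: leading byte 0xDF = 11011111 → 2-byte char #1 = DF A5.
Leading byte 0xDF = 11011111 matches 110xxxxx → 2-byte sequence.
Byte 1: 0xDF = 11011111, payload 11111 (5 bits).
Byte 2: 0xA5 = 10100101 (10xxxxxx ✓), payload 100101.
Concatenate: 11111100101 = 0x7E5 (11 bits → U+07E5).

U+07E5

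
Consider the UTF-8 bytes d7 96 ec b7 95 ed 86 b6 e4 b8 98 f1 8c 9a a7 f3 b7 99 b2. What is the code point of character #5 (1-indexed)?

U+4C6A7

Offset 0: leading byte 0xD7 = 11010111 → 2-byte char #1 = D7 96.
Offset 2: leading byte 0xEC = 11101100 → 3-byte char #2 = EC B7 95.
Offset 5: leading byte 0xED = 11101101 → 3-byte char #3 = ED 86 B6.
Offset 8: leading byte 0xE4 = 11100100 → 3-byte char #4 = E4 B8 98.
Offset 11: leading byte 0xF1 = 11110001 → 4-byte char #5 = F1 8C 9A A7.
Leading byte 0xF1 = 11110001 matches 11110xxx → 4-byte sequence.
Byte 1: 0xF1 = 11110001, payload 001 (3 bits).
Byte 2: 0x8C = 10001100 (10xxxxxx ✓), payload 001100.
Byte 3: 0x9A = 10011010 (10xxxxxx ✓), payload 011010.
Byte 4: 0xA7 = 10100111 (10xxxxxx ✓), payload 100111.
Concatenate: 001001100011010100111 = 0x4C6A7 (21 bits → U+4C6A7).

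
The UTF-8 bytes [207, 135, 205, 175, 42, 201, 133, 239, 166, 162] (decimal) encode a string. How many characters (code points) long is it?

Byte at offset 0: 0xCF = 11001111 → 2-byte char (#1). Advance 2.
Byte at offset 2: 0xCD = 11001101 → 2-byte char (#2). Advance 2.
Byte at offset 4: 0x2A = 00101010 → 1-byte char (#3). Advance 1.
Byte at offset 5: 0xC9 = 11001001 → 2-byte char (#4). Advance 2.
Byte at offset 7: 0xEF = 11101111 → 3-byte char (#5). Advance 3.
Reached end at offset 10 after 5 code points.

5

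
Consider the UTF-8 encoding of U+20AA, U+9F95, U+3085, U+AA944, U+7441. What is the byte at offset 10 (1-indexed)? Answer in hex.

0xF2

1-indexed offset 10 is 0-indexed offset 9.
U+20AA → 3-byte form E2 82 AA at offsets 0–2.
U+9F95 → 3-byte form E9 BE 95 at offsets 3–5.
U+3085 → 3-byte form E3 82 85 at offsets 6–8.
U+AA944 → 4-byte form F2 AA A5 84 at offsets 9–12.
Offset 9 falls in char 4's range; it's byte 1 of F2 AA A5 84 = 0xF2.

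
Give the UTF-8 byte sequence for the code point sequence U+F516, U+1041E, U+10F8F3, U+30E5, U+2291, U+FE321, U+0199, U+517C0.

U+F516: 3-byte form → EF 94 96.
U+1041E: 4-byte form → F0 90 90 9E.
U+10F8F3: 4-byte form → F4 8F A3 B3.
U+30E5: 3-byte form → E3 83 A5.
U+2291: 3-byte form → E2 8A 91.
U+FE321: 4-byte form → F3 BE 8C A1.
U+0199: 2-byte form → C6 99.
U+517C0: 4-byte form → F1 91 9F 80.
Concatenated (27 bytes): EF 94 96 F0 90 90 9E F4 8F A3 B3 E3 83 A5 E2 8A 91 F3 BE 8C A1 C6 99 F1 91 9F 80.

EF 94 96 F0 90 90 9E F4 8F A3 B3 E3 83 A5 E2 8A 91 F3 BE 8C A1 C6 99 F1 91 9F 80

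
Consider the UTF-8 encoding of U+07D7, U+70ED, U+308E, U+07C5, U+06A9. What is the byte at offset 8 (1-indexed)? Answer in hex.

0x8E

1-indexed offset 8 is 0-indexed offset 7.
U+07D7 → 2-byte form DF 97 at offsets 0–1.
U+70ED → 3-byte form E7 83 AD at offsets 2–4.
U+308E → 3-byte form E3 82 8E at offsets 5–7.
Offset 7 falls in char 3's range; it's byte 3 of E3 82 8E = 0x8E.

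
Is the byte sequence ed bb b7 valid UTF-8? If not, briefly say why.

Structurally a 3-byte sequence; payload = 0xDEF7.
But 0xDEF7 is in U+D800–U+DFFF, the surrogate range. Surrogates are not Unicode scalar values and are forbidden in UTF-8.

invalid (encodes a surrogate (U+D800–U+DFFF))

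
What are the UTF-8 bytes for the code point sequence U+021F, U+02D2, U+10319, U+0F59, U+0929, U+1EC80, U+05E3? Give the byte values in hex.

U+021F: 2-byte form → C8 9F.
U+02D2: 2-byte form → CB 92.
U+10319: 4-byte form → F0 90 8C 99.
U+0F59: 3-byte form → E0 BD 99.
U+0929: 3-byte form → E0 A4 A9.
U+1EC80: 4-byte form → F0 9E B2 80.
U+05E3: 2-byte form → D7 A3.
Concatenated (20 bytes): C8 9F CB 92 F0 90 8C 99 E0 BD 99 E0 A4 A9 F0 9E B2 80 D7 A3.

C8 9F CB 92 F0 90 8C 99 E0 BD 99 E0 A4 A9 F0 9E B2 80 D7 A3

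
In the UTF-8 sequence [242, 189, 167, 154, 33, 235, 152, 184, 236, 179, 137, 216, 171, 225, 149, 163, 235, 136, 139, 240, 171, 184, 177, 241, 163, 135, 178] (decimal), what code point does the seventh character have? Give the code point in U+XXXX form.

U+B20B

Offset 0: leading byte 0xF2 = 11110010 → 4-byte char #1 = F2 BD A7 9A.
Offset 4: leading byte 0x21 = 00100001 → 1-byte char #2 = 21.
Offset 5: leading byte 0xEB = 11101011 → 3-byte char #3 = EB 98 B8.
Offset 8: leading byte 0xEC = 11101100 → 3-byte char #4 = EC B3 89.
Offset 11: leading byte 0xD8 = 11011000 → 2-byte char #5 = D8 AB.
Offset 13: leading byte 0xE1 = 11100001 → 3-byte char #6 = E1 95 A3.
Offset 16: leading byte 0xEB = 11101011 → 3-byte char #7 = EB 88 8B.
Leading byte 0xEB = 11101011 matches 1110xxxx → 3-byte sequence.
Byte 1: 0xEB = 11101011, payload 1011 (4 bits).
Byte 2: 0x88 = 10001000 (10xxxxxx ✓), payload 001000.
Byte 3: 0x8B = 10001011 (10xxxxxx ✓), payload 001011.
Concatenate: 1011001000001011 = 0xB20B (16 bits → U+B20B).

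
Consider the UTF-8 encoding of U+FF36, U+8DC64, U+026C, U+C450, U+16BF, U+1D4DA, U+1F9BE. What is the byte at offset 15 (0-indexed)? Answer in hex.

U+FF36 → 3-byte form EF BC B6 at offsets 0–2.
U+8DC64 → 4-byte form F2 8D B1 A4 at offsets 3–6.
U+026C → 2-byte form C9 AC at offsets 7–8.
U+C450 → 3-byte form EC 91 90 at offsets 9–11.
U+16BF → 3-byte form E1 9A BF at offsets 12–14.
U+1D4DA → 4-byte form F0 9D 93 9A at offsets 15–18.
Offset 15 falls in char 6's range; it's byte 1 of F0 9D 93 9A = 0xF0.

0xF0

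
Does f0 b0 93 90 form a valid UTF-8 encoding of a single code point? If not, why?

Leading byte 0xF0 = 11110000 → 4-byte form.
Continuation bytes 0xB0=10110000, 0x93=10010011, 0x90=10010000 all match 10xxxxxx.
Decoded value 0x304D0 is ≥ 0x10000 (shortest form) and not a surrogate.

valid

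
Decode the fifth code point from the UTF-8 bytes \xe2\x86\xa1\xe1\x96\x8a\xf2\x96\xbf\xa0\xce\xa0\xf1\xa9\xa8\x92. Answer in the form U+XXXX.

Offset 0: leading byte 0xE2 = 11100010 → 3-byte char #1 = E2 86 A1.
Offset 3: leading byte 0xE1 = 11100001 → 3-byte char #2 = E1 96 8A.
Offset 6: leading byte 0xF2 = 11110010 → 4-byte char #3 = F2 96 BF A0.
Offset 10: leading byte 0xCE = 11001110 → 2-byte char #4 = CE A0.
Offset 12: leading byte 0xF1 = 11110001 → 4-byte char #5 = F1 A9 A8 92.
Leading byte 0xF1 = 11110001 matches 11110xxx → 4-byte sequence.
Byte 1: 0xF1 = 11110001, payload 001 (3 bits).
Byte 2: 0xA9 = 10101001 (10xxxxxx ✓), payload 101001.
Byte 3: 0xA8 = 10101000 (10xxxxxx ✓), payload 101000.
Byte 4: 0x92 = 10010010 (10xxxxxx ✓), payload 010010.
Concatenate: 001101001101000010010 = 0x69A12 (21 bits → U+69A12).

U+69A12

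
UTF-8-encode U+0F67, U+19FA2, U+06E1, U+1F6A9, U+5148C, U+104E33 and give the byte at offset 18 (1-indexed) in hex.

0xF4

1-indexed offset 18 is 0-indexed offset 17.
U+0F67 → 3-byte form E0 BD A7 at offsets 0–2.
U+19FA2 → 4-byte form F0 99 BE A2 at offsets 3–6.
U+06E1 → 2-byte form DB A1 at offsets 7–8.
U+1F6A9 → 4-byte form F0 9F 9A A9 at offsets 9–12.
U+5148C → 4-byte form F1 91 92 8C at offsets 13–16.
U+104E33 → 4-byte form F4 84 B8 B3 at offsets 17–20.
Offset 17 falls in char 6's range; it's byte 1 of F4 84 B8 B3 = 0xF4.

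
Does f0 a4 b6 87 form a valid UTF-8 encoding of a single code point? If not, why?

Leading byte 0xF0 = 11110000 → 4-byte form.
Continuation bytes 0xA4=10100100, 0xB6=10110110, 0x87=10000111 all match 10xxxxxx.
Decoded value 0x24D87 is ≥ 0x10000 (shortest form) and not a surrogate.

valid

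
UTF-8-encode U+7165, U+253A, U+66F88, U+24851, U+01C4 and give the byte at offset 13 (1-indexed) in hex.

0xA1

1-indexed offset 13 is 0-indexed offset 12.
U+7165 → 3-byte form E7 85 A5 at offsets 0–2.
U+253A → 3-byte form E2 94 BA at offsets 3–5.
U+66F88 → 4-byte form F1 A6 BE 88 at offsets 6–9.
U+24851 → 4-byte form F0 A4 A1 91 at offsets 10–13.
Offset 12 falls in char 4's range; it's byte 3 of F0 A4 A1 91 = 0xA1.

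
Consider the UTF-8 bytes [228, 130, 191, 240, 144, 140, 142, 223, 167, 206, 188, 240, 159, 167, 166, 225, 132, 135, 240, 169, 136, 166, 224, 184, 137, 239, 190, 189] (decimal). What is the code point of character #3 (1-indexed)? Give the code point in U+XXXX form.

Offset 0: leading byte 0xE4 = 11100100 → 3-byte char #1 = E4 82 BF.
Offset 3: leading byte 0xF0 = 11110000 → 4-byte char #2 = F0 90 8C 8E.
Offset 7: leading byte 0xDF = 11011111 → 2-byte char #3 = DF A7.
Leading byte 0xDF = 11011111 matches 110xxxxx → 2-byte sequence.
Byte 1: 0xDF = 11011111, payload 11111 (5 bits).
Byte 2: 0xA7 = 10100111 (10xxxxxx ✓), payload 100111.
Concatenate: 11111100111 = 0x7E7 (11 bits → U+07E7).

U+07E7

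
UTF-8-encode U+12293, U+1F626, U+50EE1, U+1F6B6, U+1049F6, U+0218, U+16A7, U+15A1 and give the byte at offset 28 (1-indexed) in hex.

1-indexed offset 28 is 0-indexed offset 27.
U+12293 → 4-byte form F0 92 8A 93 at offsets 0–3.
U+1F626 → 4-byte form F0 9F 98 A6 at offsets 4–7.
U+50EE1 → 4-byte form F1 90 BB A1 at offsets 8–11.
U+1F6B6 → 4-byte form F0 9F 9A B6 at offsets 12–15.
U+1049F6 → 4-byte form F4 84 A7 B6 at offsets 16–19.
U+0218 → 2-byte form C8 98 at offsets 20–21.
U+16A7 → 3-byte form E1 9A A7 at offsets 22–24.
U+15A1 → 3-byte form E1 96 A1 at offsets 25–27.
Offset 27 falls in char 8's range; it's byte 3 of E1 96 A1 = 0xA1.

0xA1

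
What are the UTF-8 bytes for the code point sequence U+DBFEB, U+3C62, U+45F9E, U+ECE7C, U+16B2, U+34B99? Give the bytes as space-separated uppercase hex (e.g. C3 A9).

F3 9B BF AB E3 B1 A2 F1 85 BE 9E F3 AC B9 BC E1 9A B2 F0 B4 AE 99

U+DBFEB: 4-byte form → F3 9B BF AB.
U+3C62: 3-byte form → E3 B1 A2.
U+45F9E: 4-byte form → F1 85 BE 9E.
U+ECE7C: 4-byte form → F3 AC B9 BC.
U+16B2: 3-byte form → E1 9A B2.
U+34B99: 4-byte form → F0 B4 AE 99.
Concatenated (22 bytes): F3 9B BF AB E3 B1 A2 F1 85 BE 9E F3 AC B9 BC E1 9A B2 F0 B4 AE 99.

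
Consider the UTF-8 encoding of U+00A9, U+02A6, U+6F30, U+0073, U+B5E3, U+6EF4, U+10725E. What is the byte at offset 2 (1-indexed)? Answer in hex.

0xA9

1-indexed offset 2 is 0-indexed offset 1.
U+00A9 → 2-byte form C2 A9 at offsets 0–1.
Offset 1 falls in char 1's range; it's byte 2 of C2 A9 = 0xA9.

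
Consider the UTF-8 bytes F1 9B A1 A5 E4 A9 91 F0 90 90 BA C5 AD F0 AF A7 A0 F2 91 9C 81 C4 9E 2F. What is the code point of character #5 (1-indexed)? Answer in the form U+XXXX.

Offset 0: leading byte 0xF1 = 11110001 → 4-byte char #1 = F1 9B A1 A5.
Offset 4: leading byte 0xE4 = 11100100 → 3-byte char #2 = E4 A9 91.
Offset 7: leading byte 0xF0 = 11110000 → 4-byte char #3 = F0 90 90 BA.
Offset 11: leading byte 0xC5 = 11000101 → 2-byte char #4 = C5 AD.
Offset 13: leading byte 0xF0 = 11110000 → 4-byte char #5 = F0 AF A7 A0.
Leading byte 0xF0 = 11110000 matches 11110xxx → 4-byte sequence.
Byte 1: 0xF0 = 11110000, payload 000 (3 bits).
Byte 2: 0xAF = 10101111 (10xxxxxx ✓), payload 101111.
Byte 3: 0xA7 = 10100111 (10xxxxxx ✓), payload 100111.
Byte 4: 0xA0 = 10100000 (10xxxxxx ✓), payload 100000.
Concatenate: 000101111100111100000 = 0x2F9E0 (21 bits → U+2F9E0).

U+2F9E0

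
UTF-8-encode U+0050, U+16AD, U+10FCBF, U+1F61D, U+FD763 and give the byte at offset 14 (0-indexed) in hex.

0x9D

U+0050 → 1-byte form 50 at offsets 0–0.
U+16AD → 3-byte form E1 9A AD at offsets 1–3.
U+10FCBF → 4-byte form F4 8F B2 BF at offsets 4–7.
U+1F61D → 4-byte form F0 9F 98 9D at offsets 8–11.
U+FD763 → 4-byte form F3 BD 9D A3 at offsets 12–15.
Offset 14 falls in char 5's range; it's byte 3 of F3 BD 9D A3 = 0x9D.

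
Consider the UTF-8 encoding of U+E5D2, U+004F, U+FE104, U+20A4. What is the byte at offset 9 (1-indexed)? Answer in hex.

1-indexed offset 9 is 0-indexed offset 8.
U+E5D2 → 3-byte form EE 97 92 at offsets 0–2.
U+004F → 1-byte form 4F at offsets 3–3.
U+FE104 → 4-byte form F3 BE 84 84 at offsets 4–7.
U+20A4 → 3-byte form E2 82 A4 at offsets 8–10.
Offset 8 falls in char 4's range; it's byte 1 of E2 82 A4 = 0xE2.

0xE2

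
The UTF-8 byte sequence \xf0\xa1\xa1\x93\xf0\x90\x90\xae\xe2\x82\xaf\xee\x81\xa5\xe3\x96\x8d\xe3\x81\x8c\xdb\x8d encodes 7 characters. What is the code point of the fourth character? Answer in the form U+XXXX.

U+E065

Offset 0: leading byte 0xF0 = 11110000 → 4-byte char #1 = F0 A1 A1 93.
Offset 4: leading byte 0xF0 = 11110000 → 4-byte char #2 = F0 90 90 AE.
Offset 8: leading byte 0xE2 = 11100010 → 3-byte char #3 = E2 82 AF.
Offset 11: leading byte 0xEE = 11101110 → 3-byte char #4 = EE 81 A5.
Leading byte 0xEE = 11101110 matches 1110xxxx → 3-byte sequence.
Byte 1: 0xEE = 11101110, payload 1110 (4 bits).
Byte 2: 0x81 = 10000001 (10xxxxxx ✓), payload 000001.
Byte 3: 0xA5 = 10100101 (10xxxxxx ✓), payload 100101.
Concatenate: 1110000001100101 = 0xE065 (16 bits → U+E065).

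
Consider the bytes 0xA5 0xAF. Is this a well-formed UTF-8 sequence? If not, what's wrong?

invalid (continuation byte with no leading byte)

Byte 0xA5 = 10100101 has the form 10xxxxxx — a continuation byte — but there is no preceding leading byte.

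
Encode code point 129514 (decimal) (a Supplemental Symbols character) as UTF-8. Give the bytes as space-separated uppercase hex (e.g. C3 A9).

U+1F9EA = 0x1F9EA = 129514 decimal. In range U+10000–U+10FFFF → 4-byte form: 11110xxx 10xxxxxx 10xxxxxx 10xxxxxx.
Binary (21 bits): 000011111100111101010.
Split 3+6+6+6: 000 | 011111 | 100111 | 101010.
Byte 1: 11110000 = 0xF0.
Byte 2: 10011111 = 0x9F.
Byte 3: 10100111 = 0xA7.
Byte 4: 10101010 = 0xAA.

F0 9F A7 AA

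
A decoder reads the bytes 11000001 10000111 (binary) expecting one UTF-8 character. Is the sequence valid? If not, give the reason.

invalid (overlong encoding)

Leading byte 0xC1 = 11000001 → 2-byte form.
Continuation bytes all match 10xxxxxx. Payload decodes to 0x47.
But 0x47 < 0x80, the minimum for a 2-byte sequence — this is an overlong encoding.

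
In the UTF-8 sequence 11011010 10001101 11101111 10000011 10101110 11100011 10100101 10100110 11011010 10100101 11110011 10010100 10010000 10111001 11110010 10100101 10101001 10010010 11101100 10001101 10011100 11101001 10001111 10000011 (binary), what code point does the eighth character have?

Offset 0: leading byte 0xDA = 11011010 → 2-byte char #1 = DA 8D.
Offset 2: leading byte 0xEF = 11101111 → 3-byte char #2 = EF 83 AE.
Offset 5: leading byte 0xE3 = 11100011 → 3-byte char #3 = E3 A5 A6.
Offset 8: leading byte 0xDA = 11011010 → 2-byte char #4 = DA A5.
Offset 10: leading byte 0xF3 = 11110011 → 4-byte char #5 = F3 94 90 B9.
Offset 14: leading byte 0xF2 = 11110010 → 4-byte char #6 = F2 A5 A9 92.
Offset 18: leading byte 0xEC = 11101100 → 3-byte char #7 = EC 8D 9C.
Offset 21: leading byte 0xE9 = 11101001 → 3-byte char #8 = E9 8F 83.
Leading byte 0xE9 = 11101001 matches 1110xxxx → 3-byte sequence.
Byte 1: 0xE9 = 11101001, payload 1001 (4 bits).
Byte 2: 0x8F = 10001111 (10xxxxxx ✓), payload 001111.
Byte 3: 0x83 = 10000011 (10xxxxxx ✓), payload 000011.
Concatenate: 1001001111000011 = 0x93C3 (16 bits → U+93C3).

U+93C3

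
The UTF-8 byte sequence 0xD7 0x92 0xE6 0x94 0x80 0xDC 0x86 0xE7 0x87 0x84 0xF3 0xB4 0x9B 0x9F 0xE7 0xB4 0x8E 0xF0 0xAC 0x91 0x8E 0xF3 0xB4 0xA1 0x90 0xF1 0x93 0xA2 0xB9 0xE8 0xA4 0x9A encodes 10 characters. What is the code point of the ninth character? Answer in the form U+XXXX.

Offset 0: leading byte 0xD7 = 11010111 → 2-byte char #1 = D7 92.
Offset 2: leading byte 0xE6 = 11100110 → 3-byte char #2 = E6 94 80.
Offset 5: leading byte 0xDC = 11011100 → 2-byte char #3 = DC 86.
Offset 7: leading byte 0xE7 = 11100111 → 3-byte char #4 = E7 87 84.
Offset 10: leading byte 0xF3 = 11110011 → 4-byte char #5 = F3 B4 9B 9F.
Offset 14: leading byte 0xE7 = 11100111 → 3-byte char #6 = E7 B4 8E.
Offset 17: leading byte 0xF0 = 11110000 → 4-byte char #7 = F0 AC 91 8E.
Offset 21: leading byte 0xF3 = 11110011 → 4-byte char #8 = F3 B4 A1 90.
Offset 25: leading byte 0xF1 = 11110001 → 4-byte char #9 = F1 93 A2 B9.
Leading byte 0xF1 = 11110001 matches 11110xxx → 4-byte sequence.
Byte 1: 0xF1 = 11110001, payload 001 (3 bits).
Byte 2: 0x93 = 10010011 (10xxxxxx ✓), payload 010011.
Byte 3: 0xA2 = 10100010 (10xxxxxx ✓), payload 100010.
Byte 4: 0xB9 = 10111001 (10xxxxxx ✓), payload 111001.
Concatenate: 001010011100010111001 = 0x538B9 (21 bits → U+538B9).

U+538B9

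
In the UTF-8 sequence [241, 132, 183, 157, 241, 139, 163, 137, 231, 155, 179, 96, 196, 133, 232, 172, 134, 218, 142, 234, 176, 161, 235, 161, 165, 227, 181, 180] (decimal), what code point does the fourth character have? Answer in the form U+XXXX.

Offset 0: leading byte 0xF1 = 11110001 → 4-byte char #1 = F1 84 B7 9D.
Offset 4: leading byte 0xF1 = 11110001 → 4-byte char #2 = F1 8B A3 89.
Offset 8: leading byte 0xE7 = 11100111 → 3-byte char #3 = E7 9B B3.
Offset 11: leading byte 0x60 = 01100000 → 1-byte char #4 = 60.
Leading byte 0x60 = 01100000 matches 0xxxxxxx → 1-byte sequence.
Byte 1: 0x60 = 01100000, payload 1100000 (7 bits).
Concatenate: 1100000 = 0x60 (7 bits → U+0060).

U+0060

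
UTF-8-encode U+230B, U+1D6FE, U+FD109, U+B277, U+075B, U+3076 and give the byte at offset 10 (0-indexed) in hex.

0x89

U+230B → 3-byte form E2 8C 8B at offsets 0–2.
U+1D6FE → 4-byte form F0 9D 9B BE at offsets 3–6.
U+FD109 → 4-byte form F3 BD 84 89 at offsets 7–10.
Offset 10 falls in char 3's range; it's byte 4 of F3 BD 84 89 = 0x89.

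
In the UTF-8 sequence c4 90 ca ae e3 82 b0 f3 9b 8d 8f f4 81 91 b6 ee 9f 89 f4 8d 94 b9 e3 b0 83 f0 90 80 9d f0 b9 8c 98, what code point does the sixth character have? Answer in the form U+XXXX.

U+E7C9

Offset 0: leading byte 0xC4 = 11000100 → 2-byte char #1 = C4 90.
Offset 2: leading byte 0xCA = 11001010 → 2-byte char #2 = CA AE.
Offset 4: leading byte 0xE3 = 11100011 → 3-byte char #3 = E3 82 B0.
Offset 7: leading byte 0xF3 = 11110011 → 4-byte char #4 = F3 9B 8D 8F.
Offset 11: leading byte 0xF4 = 11110100 → 4-byte char #5 = F4 81 91 B6.
Offset 15: leading byte 0xEE = 11101110 → 3-byte char #6 = EE 9F 89.
Leading byte 0xEE = 11101110 matches 1110xxxx → 3-byte sequence.
Byte 1: 0xEE = 11101110, payload 1110 (4 bits).
Byte 2: 0x9F = 10011111 (10xxxxxx ✓), payload 011111.
Byte 3: 0x89 = 10001001 (10xxxxxx ✓), payload 001001.
Concatenate: 1110011111001001 = 0xE7C9 (16 bits → U+E7C9).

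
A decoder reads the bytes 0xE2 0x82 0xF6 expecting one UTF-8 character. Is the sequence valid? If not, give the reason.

invalid (non-continuation byte where continuation expected)

Leading byte 0xE2 = 11100010 → 3-byte form.
Byte 3 is 0xF6 = 11110110, which is not 10xxxxxx — expected a continuation byte.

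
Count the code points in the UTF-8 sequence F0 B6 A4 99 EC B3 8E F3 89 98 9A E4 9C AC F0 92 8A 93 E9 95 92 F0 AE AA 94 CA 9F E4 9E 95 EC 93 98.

Byte at offset 0: 0xF0 = 11110000 → 4-byte char (#1). Advance 4.
Byte at offset 4: 0xEC = 11101100 → 3-byte char (#2). Advance 3.
Byte at offset 7: 0xF3 = 11110011 → 4-byte char (#3). Advance 4.
Byte at offset 11: 0xE4 = 11100100 → 3-byte char (#4). Advance 3.
Byte at offset 14: 0xF0 = 11110000 → 4-byte char (#5). Advance 4.
Byte at offset 18: 0xE9 = 11101001 → 3-byte char (#6). Advance 3.
Byte at offset 21: 0xF0 = 11110000 → 4-byte char (#7). Advance 4.
Byte at offset 25: 0xCA = 11001010 → 2-byte char (#8). Advance 2.
Byte at offset 27: 0xE4 = 11100100 → 3-byte char (#9). Advance 3.
Byte at offset 30: 0xEC = 11101100 → 3-byte char (#10). Advance 3.
Reached end at offset 33 after 10 code points.

10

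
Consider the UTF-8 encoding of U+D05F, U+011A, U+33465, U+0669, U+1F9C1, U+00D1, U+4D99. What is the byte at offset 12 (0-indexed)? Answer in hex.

0x9F

U+D05F → 3-byte form ED 81 9F at offsets 0–2.
U+011A → 2-byte form C4 9A at offsets 3–4.
U+33465 → 4-byte form F0 B3 91 A5 at offsets 5–8.
U+0669 → 2-byte form D9 A9 at offsets 9–10.
U+1F9C1 → 4-byte form F0 9F A7 81 at offsets 11–14.
Offset 12 falls in char 5's range; it's byte 2 of F0 9F A7 81 = 0x9F.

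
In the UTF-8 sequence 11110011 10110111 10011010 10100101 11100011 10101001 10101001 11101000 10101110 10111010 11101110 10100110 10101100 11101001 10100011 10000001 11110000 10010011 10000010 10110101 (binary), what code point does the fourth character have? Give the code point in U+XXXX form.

Offset 0: leading byte 0xF3 = 11110011 → 4-byte char #1 = F3 B7 9A A5.
Offset 4: leading byte 0xE3 = 11100011 → 3-byte char #2 = E3 A9 A9.
Offset 7: leading byte 0xE8 = 11101000 → 3-byte char #3 = E8 AE BA.
Offset 10: leading byte 0xEE = 11101110 → 3-byte char #4 = EE A6 AC.
Leading byte 0xEE = 11101110 matches 1110xxxx → 3-byte sequence.
Byte 1: 0xEE = 11101110, payload 1110 (4 bits).
Byte 2: 0xA6 = 10100110 (10xxxxxx ✓), payload 100110.
Byte 3: 0xAC = 10101100 (10xxxxxx ✓), payload 101100.
Concatenate: 1110100110101100 = 0xE9AC (16 bits → U+E9AC).

U+E9AC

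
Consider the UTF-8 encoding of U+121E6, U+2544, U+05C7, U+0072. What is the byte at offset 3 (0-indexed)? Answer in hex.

0xA6

U+121E6 → 4-byte form F0 92 87 A6 at offsets 0–3.
Offset 3 falls in char 1's range; it's byte 4 of F0 92 87 A6 = 0xA6.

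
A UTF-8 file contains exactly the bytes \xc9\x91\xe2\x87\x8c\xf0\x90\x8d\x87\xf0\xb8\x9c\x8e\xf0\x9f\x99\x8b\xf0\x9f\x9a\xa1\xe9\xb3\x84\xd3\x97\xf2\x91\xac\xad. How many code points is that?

9

Byte at offset 0: 0xC9 = 11001001 → 2-byte char (#1). Advance 2.
Byte at offset 2: 0xE2 = 11100010 → 3-byte char (#2). Advance 3.
Byte at offset 5: 0xF0 = 11110000 → 4-byte char (#3). Advance 4.
Byte at offset 9: 0xF0 = 11110000 → 4-byte char (#4). Advance 4.
Byte at offset 13: 0xF0 = 11110000 → 4-byte char (#5). Advance 4.
Byte at offset 17: 0xF0 = 11110000 → 4-byte char (#6). Advance 4.
Byte at offset 21: 0xE9 = 11101001 → 3-byte char (#7). Advance 3.
Byte at offset 24: 0xD3 = 11010011 → 2-byte char (#8). Advance 2.
Byte at offset 26: 0xF2 = 11110010 → 4-byte char (#9). Advance 4.
Reached end at offset 30 after 9 code points.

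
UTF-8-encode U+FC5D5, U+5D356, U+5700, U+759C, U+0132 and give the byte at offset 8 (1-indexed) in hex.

1-indexed offset 8 is 0-indexed offset 7.
U+FC5D5 → 4-byte form F3 BC 97 95 at offsets 0–3.
U+5D356 → 4-byte form F1 9D 8D 96 at offsets 4–7.
Offset 7 falls in char 2's range; it's byte 4 of F1 9D 8D 96 = 0x96.

0x96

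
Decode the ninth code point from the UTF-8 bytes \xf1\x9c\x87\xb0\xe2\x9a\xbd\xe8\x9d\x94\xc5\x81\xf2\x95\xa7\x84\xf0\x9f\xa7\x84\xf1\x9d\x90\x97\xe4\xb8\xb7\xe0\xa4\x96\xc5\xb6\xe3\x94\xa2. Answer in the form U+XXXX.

U+0916

Offset 0: leading byte 0xF1 = 11110001 → 4-byte char #1 = F1 9C 87 B0.
Offset 4: leading byte 0xE2 = 11100010 → 3-byte char #2 = E2 9A BD.
Offset 7: leading byte 0xE8 = 11101000 → 3-byte char #3 = E8 9D 94.
Offset 10: leading byte 0xC5 = 11000101 → 2-byte char #4 = C5 81.
Offset 12: leading byte 0xF2 = 11110010 → 4-byte char #5 = F2 95 A7 84.
Offset 16: leading byte 0xF0 = 11110000 → 4-byte char #6 = F0 9F A7 84.
Offset 20: leading byte 0xF1 = 11110001 → 4-byte char #7 = F1 9D 90 97.
Offset 24: leading byte 0xE4 = 11100100 → 3-byte char #8 = E4 B8 B7.
Offset 27: leading byte 0xE0 = 11100000 → 3-byte char #9 = E0 A4 96.
Leading byte 0xE0 = 11100000 matches 1110xxxx → 3-byte sequence.
Byte 1: 0xE0 = 11100000, payload 0000 (4 bits).
Byte 2: 0xA4 = 10100100 (10xxxxxx ✓), payload 100100.
Byte 3: 0x96 = 10010110 (10xxxxxx ✓), payload 010110.
Concatenate: 0000100100010110 = 0x916 (16 bits → U+0916).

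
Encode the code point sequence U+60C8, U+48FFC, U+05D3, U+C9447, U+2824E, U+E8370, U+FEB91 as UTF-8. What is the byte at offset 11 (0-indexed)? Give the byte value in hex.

0x91

U+60C8 → 3-byte form E6 83 88 at offsets 0–2.
U+48FFC → 4-byte form F1 88 BF BC at offsets 3–6.
U+05D3 → 2-byte form D7 93 at offsets 7–8.
U+C9447 → 4-byte form F3 89 91 87 at offsets 9–12.
Offset 11 falls in char 4's range; it's byte 3 of F3 89 91 87 = 0x91.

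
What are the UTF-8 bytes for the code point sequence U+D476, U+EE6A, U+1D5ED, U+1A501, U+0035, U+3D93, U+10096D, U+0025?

ED 91 B6 EE B9 AA F0 9D 97 AD F0 9A 94 81 35 E3 B6 93 F4 80 A5 AD 25

U+D476: 3-byte form → ED 91 B6.
U+EE6A: 3-byte form → EE B9 AA.
U+1D5ED: 4-byte form → F0 9D 97 AD.
U+1A501: 4-byte form → F0 9A 94 81.
U+0035: 1-byte form → 35.
U+3D93: 3-byte form → E3 B6 93.
U+10096D: 4-byte form → F4 80 A5 AD.
U+0025: 1-byte form → 25.
Concatenated (23 bytes): ED 91 B6 EE B9 AA F0 9D 97 AD F0 9A 94 81 35 E3 B6 93 F4 80 A5 AD 25.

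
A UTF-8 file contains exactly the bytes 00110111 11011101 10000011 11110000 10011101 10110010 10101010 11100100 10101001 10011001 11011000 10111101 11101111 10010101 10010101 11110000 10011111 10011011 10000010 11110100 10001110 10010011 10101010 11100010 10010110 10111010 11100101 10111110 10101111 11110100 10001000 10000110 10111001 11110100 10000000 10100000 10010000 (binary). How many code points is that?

12

Byte at offset 0: 0x37 = 00110111 → 1-byte char (#1). Advance 1.
Byte at offset 1: 0xDD = 11011101 → 2-byte char (#2). Advance 2.
Byte at offset 3: 0xF0 = 11110000 → 4-byte char (#3). Advance 4.
Byte at offset 7: 0xE4 = 11100100 → 3-byte char (#4). Advance 3.
Byte at offset 10: 0xD8 = 11011000 → 2-byte char (#5). Advance 2.
Byte at offset 12: 0xEF = 11101111 → 3-byte char (#6). Advance 3.
Byte at offset 15: 0xF0 = 11110000 → 4-byte char (#7). Advance 4.
Byte at offset 19: 0xF4 = 11110100 → 4-byte char (#8). Advance 4.
Byte at offset 23: 0xE2 = 11100010 → 3-byte char (#9). Advance 3.
Byte at offset 26: 0xE5 = 11100101 → 3-byte char (#10). Advance 3.
Byte at offset 29: 0xF4 = 11110100 → 4-byte char (#11). Advance 4.
Byte at offset 33: 0xF4 = 11110100 → 4-byte char (#12). Advance 4.
Reached end at offset 37 after 12 code points.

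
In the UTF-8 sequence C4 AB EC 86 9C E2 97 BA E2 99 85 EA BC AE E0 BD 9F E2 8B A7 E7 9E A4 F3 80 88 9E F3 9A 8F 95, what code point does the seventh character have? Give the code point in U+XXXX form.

Offset 0: leading byte 0xC4 = 11000100 → 2-byte char #1 = C4 AB.
Offset 2: leading byte 0xEC = 11101100 → 3-byte char #2 = EC 86 9C.
Offset 5: leading byte 0xE2 = 11100010 → 3-byte char #3 = E2 97 BA.
Offset 8: leading byte 0xE2 = 11100010 → 3-byte char #4 = E2 99 85.
Offset 11: leading byte 0xEA = 11101010 → 3-byte char #5 = EA BC AE.
Offset 14: leading byte 0xE0 = 11100000 → 3-byte char #6 = E0 BD 9F.
Offset 17: leading byte 0xE2 = 11100010 → 3-byte char #7 = E2 8B A7.
Leading byte 0xE2 = 11100010 matches 1110xxxx → 3-byte sequence.
Byte 1: 0xE2 = 11100010, payload 0010 (4 bits).
Byte 2: 0x8B = 10001011 (10xxxxxx ✓), payload 001011.
Byte 3: 0xA7 = 10100111 (10xxxxxx ✓), payload 100111.
Concatenate: 0010001011100111 = 0x22E7 (16 bits → U+22E7).

U+22E7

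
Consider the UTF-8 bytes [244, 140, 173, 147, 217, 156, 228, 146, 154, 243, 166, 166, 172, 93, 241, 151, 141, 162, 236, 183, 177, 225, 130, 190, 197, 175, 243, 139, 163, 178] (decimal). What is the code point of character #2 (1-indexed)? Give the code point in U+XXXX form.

U+065C

Offset 0: leading byte 0xF4 = 11110100 → 4-byte char #1 = F4 8C AD 93.
Offset 4: leading byte 0xD9 = 11011001 → 2-byte char #2 = D9 9C.
Leading byte 0xD9 = 11011001 matches 110xxxxx → 2-byte sequence.
Byte 1: 0xD9 = 11011001, payload 11001 (5 bits).
Byte 2: 0x9C = 10011100 (10xxxxxx ✓), payload 011100.
Concatenate: 11001011100 = 0x65C (11 bits → U+065C).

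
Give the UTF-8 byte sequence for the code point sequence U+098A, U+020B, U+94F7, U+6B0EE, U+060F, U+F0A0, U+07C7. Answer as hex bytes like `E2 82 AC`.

E0 A6 8A C8 8B E9 93 B7 F1 AB 83 AE D8 8F EF 82 A0 DF 87

U+098A: 3-byte form → E0 A6 8A.
U+020B: 2-byte form → C8 8B.
U+94F7: 3-byte form → E9 93 B7.
U+6B0EE: 4-byte form → F1 AB 83 AE.
U+060F: 2-byte form → D8 8F.
U+F0A0: 3-byte form → EF 82 A0.
U+07C7: 2-byte form → DF 87.
Concatenated (19 bytes): E0 A6 8A C8 8B E9 93 B7 F1 AB 83 AE D8 8F EF 82 A0 DF 87.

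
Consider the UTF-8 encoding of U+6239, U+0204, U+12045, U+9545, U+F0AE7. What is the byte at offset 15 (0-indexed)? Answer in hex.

U+6239 → 3-byte form E6 88 B9 at offsets 0–2.
U+0204 → 2-byte form C8 84 at offsets 3–4.
U+12045 → 4-byte form F0 92 81 85 at offsets 5–8.
U+9545 → 3-byte form E9 95 85 at offsets 9–11.
U+F0AE7 → 4-byte form F3 B0 AB A7 at offsets 12–15.
Offset 15 falls in char 5's range; it's byte 4 of F3 B0 AB A7 = 0xA7.

0xA7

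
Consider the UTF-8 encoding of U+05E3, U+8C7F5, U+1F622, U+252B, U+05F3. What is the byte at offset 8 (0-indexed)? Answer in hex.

0x98

U+05E3 → 2-byte form D7 A3 at offsets 0–1.
U+8C7F5 → 4-byte form F2 8C 9F B5 at offsets 2–5.
U+1F622 → 4-byte form F0 9F 98 A2 at offsets 6–9.
Offset 8 falls in char 3's range; it's byte 3 of F0 9F 98 A2 = 0x98.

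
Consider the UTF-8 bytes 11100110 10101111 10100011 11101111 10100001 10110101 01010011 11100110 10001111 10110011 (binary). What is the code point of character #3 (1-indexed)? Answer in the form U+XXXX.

U+0053

Offset 0: leading byte 0xE6 = 11100110 → 3-byte char #1 = E6 AF A3.
Offset 3: leading byte 0xEF = 11101111 → 3-byte char #2 = EF A1 B5.
Offset 6: leading byte 0x53 = 01010011 → 1-byte char #3 = 53.
Leading byte 0x53 = 01010011 matches 0xxxxxxx → 1-byte sequence.
Byte 1: 0x53 = 01010011, payload 1010011 (7 bits).
Concatenate: 1010011 = 0x53 (7 bits → U+0053).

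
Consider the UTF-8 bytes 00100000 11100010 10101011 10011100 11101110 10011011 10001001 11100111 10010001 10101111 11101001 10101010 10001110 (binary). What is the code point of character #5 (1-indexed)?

Offset 0: leading byte 0x20 = 00100000 → 1-byte char #1 = 20.
Offset 1: leading byte 0xE2 = 11100010 → 3-byte char #2 = E2 AB 9C.
Offset 4: leading byte 0xEE = 11101110 → 3-byte char #3 = EE 9B 89.
Offset 7: leading byte 0xE7 = 11100111 → 3-byte char #4 = E7 91 AF.
Offset 10: leading byte 0xE9 = 11101001 → 3-byte char #5 = E9 AA 8E.
Leading byte 0xE9 = 11101001 matches 1110xxxx → 3-byte sequence.
Byte 1: 0xE9 = 11101001, payload 1001 (4 bits).
Byte 2: 0xAA = 10101010 (10xxxxxx ✓), payload 101010.
Byte 3: 0x8E = 10001110 (10xxxxxx ✓), payload 001110.
Concatenate: 1001101010001110 = 0x9A8E (16 bits → U+9A8E).

U+9A8E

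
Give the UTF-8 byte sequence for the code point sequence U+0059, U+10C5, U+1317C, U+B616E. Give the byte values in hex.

U+0059: 1-byte form → 59.
U+10C5: 3-byte form → E1 83 85.
U+1317C: 4-byte form → F0 93 85 BC.
U+B616E: 4-byte form → F2 B6 85 AE.
Concatenated (12 bytes): 59 E1 83 85 F0 93 85 BC F2 B6 85 AE.

59 E1 83 85 F0 93 85 BC F2 B6 85 AE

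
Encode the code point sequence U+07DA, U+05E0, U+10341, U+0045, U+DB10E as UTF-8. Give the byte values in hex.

DF 9A D7 A0 F0 90 8D 81 45 F3 9B 84 8E

U+07DA: 2-byte form → DF 9A.
U+05E0: 2-byte form → D7 A0.
U+10341: 4-byte form → F0 90 8D 81.
U+0045: 1-byte form → 45.
U+DB10E: 4-byte form → F3 9B 84 8E.
Concatenated (13 bytes): DF 9A D7 A0 F0 90 8D 81 45 F3 9B 84 8E.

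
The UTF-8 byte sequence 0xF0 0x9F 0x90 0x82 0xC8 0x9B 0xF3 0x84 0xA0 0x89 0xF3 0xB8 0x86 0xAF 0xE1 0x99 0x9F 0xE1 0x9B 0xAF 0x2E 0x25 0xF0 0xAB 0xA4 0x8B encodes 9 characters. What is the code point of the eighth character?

Offset 0: leading byte 0xF0 = 11110000 → 4-byte char #1 = F0 9F 90 82.
Offset 4: leading byte 0xC8 = 11001000 → 2-byte char #2 = C8 9B.
Offset 6: leading byte 0xF3 = 11110011 → 4-byte char #3 = F3 84 A0 89.
Offset 10: leading byte 0xF3 = 11110011 → 4-byte char #4 = F3 B8 86 AF.
Offset 14: leading byte 0xE1 = 11100001 → 3-byte char #5 = E1 99 9F.
Offset 17: leading byte 0xE1 = 11100001 → 3-byte char #6 = E1 9B AF.
Offset 20: leading byte 0x2E = 00101110 → 1-byte char #7 = 2E.
Offset 21: leading byte 0x25 = 00100101 → 1-byte char #8 = 25.
Leading byte 0x25 = 00100101 matches 0xxxxxxx → 1-byte sequence.
Byte 1: 0x25 = 00100101, payload 0100101 (7 bits).
Concatenate: 0100101 = 0x25 (7 bits → U+0025).

U+0025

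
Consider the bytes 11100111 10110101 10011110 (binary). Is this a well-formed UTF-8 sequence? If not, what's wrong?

Leading byte 0xE7 = 11100111 → 3-byte form.
Continuation bytes 0xB5=10110101, 0x9E=10011110 all match 10xxxxxx.
Decoded value 0x7D5E is ≥ 0x800 (shortest form) and not a surrogate.

valid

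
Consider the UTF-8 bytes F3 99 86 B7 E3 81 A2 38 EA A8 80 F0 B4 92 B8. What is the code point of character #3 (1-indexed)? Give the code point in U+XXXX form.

Offset 0: leading byte 0xF3 = 11110011 → 4-byte char #1 = F3 99 86 B7.
Offset 4: leading byte 0xE3 = 11100011 → 3-byte char #2 = E3 81 A2.
Offset 7: leading byte 0x38 = 00111000 → 1-byte char #3 = 38.
Leading byte 0x38 = 00111000 matches 0xxxxxxx → 1-byte sequence.
Byte 1: 0x38 = 00111000, payload 0111000 (7 bits).
Concatenate: 0111000 = 0x38 (7 bits → U+0038).

U+0038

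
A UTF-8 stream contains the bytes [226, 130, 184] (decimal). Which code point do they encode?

U+20B8

Leading byte 0xE2 = 11100010 matches 1110xxxx → 3-byte sequence.
Byte 1: 0xE2 = 11100010, payload 0010 (4 bits).
Byte 2: 0x82 = 10000010 (10xxxxxx ✓), payload 000010.
Byte 3: 0xB8 = 10111000 (10xxxxxx ✓), payload 111000.
Concatenate: 0010000010111000 = 0x20B8 (16 bits → U+20B8).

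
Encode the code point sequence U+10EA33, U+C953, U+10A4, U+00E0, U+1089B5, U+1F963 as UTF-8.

U+10EA33: 4-byte form → F4 8E A8 B3.
U+C953: 3-byte form → EC A5 93.
U+10A4: 3-byte form → E1 82 A4.
U+00E0: 2-byte form → C3 A0.
U+1089B5: 4-byte form → F4 88 A6 B5.
U+1F963: 4-byte form → F0 9F A5 A3.
Concatenated (20 bytes): F4 8E A8 B3 EC A5 93 E1 82 A4 C3 A0 F4 88 A6 B5 F0 9F A5 A3.

F4 8E A8 B3 EC A5 93 E1 82 A4 C3 A0 F4 88 A6 B5 F0 9F A5 A3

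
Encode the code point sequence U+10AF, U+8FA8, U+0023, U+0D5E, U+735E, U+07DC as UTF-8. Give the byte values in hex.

E1 82 AF E8 BE A8 23 E0 B5 9E E7 8D 9E DF 9C

U+10AF: 3-byte form → E1 82 AF.
U+8FA8: 3-byte form → E8 BE A8.
U+0023: 1-byte form → 23.
U+0D5E: 3-byte form → E0 B5 9E.
U+735E: 3-byte form → E7 8D 9E.
U+07DC: 2-byte form → DF 9C.
Concatenated (15 bytes): E1 82 AF E8 BE A8 23 E0 B5 9E E7 8D 9E DF 9C.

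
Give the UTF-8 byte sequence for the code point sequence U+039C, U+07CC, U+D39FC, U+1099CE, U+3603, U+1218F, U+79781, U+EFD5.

CE 9C DF 8C F3 93 A7 BC F4 89 A7 8E E3 98 83 F0 92 86 8F F1 B9 9E 81 EE BF 95

U+039C: 2-byte form → CE 9C.
U+07CC: 2-byte form → DF 8C.
U+D39FC: 4-byte form → F3 93 A7 BC.
U+1099CE: 4-byte form → F4 89 A7 8E.
U+3603: 3-byte form → E3 98 83.
U+1218F: 4-byte form → F0 92 86 8F.
U+79781: 4-byte form → F1 B9 9E 81.
U+EFD5: 3-byte form → EE BF 95.
Concatenated (26 bytes): CE 9C DF 8C F3 93 A7 BC F4 89 A7 8E E3 98 83 F0 92 86 8F F1 B9 9E 81 EE BF 95.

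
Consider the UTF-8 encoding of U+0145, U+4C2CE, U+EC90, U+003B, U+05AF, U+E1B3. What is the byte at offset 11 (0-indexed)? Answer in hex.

0xAF

U+0145 → 2-byte form C5 85 at offsets 0–1.
U+4C2CE → 4-byte form F1 8C 8B 8E at offsets 2–5.
U+EC90 → 3-byte form EE B2 90 at offsets 6–8.
U+003B → 1-byte form 3B at offsets 9–9.
U+05AF → 2-byte form D6 AF at offsets 10–11.
Offset 11 falls in char 5's range; it's byte 2 of D6 AF = 0xAF.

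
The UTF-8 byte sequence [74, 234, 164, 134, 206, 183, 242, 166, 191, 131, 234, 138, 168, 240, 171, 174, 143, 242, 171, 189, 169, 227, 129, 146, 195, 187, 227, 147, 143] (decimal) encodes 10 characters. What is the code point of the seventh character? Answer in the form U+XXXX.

U+ABF69

Offset 0: leading byte 0x4A = 01001010 → 1-byte char #1 = 4A.
Offset 1: leading byte 0xEA = 11101010 → 3-byte char #2 = EA A4 86.
Offset 4: leading byte 0xCE = 11001110 → 2-byte char #3 = CE B7.
Offset 6: leading byte 0xF2 = 11110010 → 4-byte char #4 = F2 A6 BF 83.
Offset 10: leading byte 0xEA = 11101010 → 3-byte char #5 = EA 8A A8.
Offset 13: leading byte 0xF0 = 11110000 → 4-byte char #6 = F0 AB AE 8F.
Offset 17: leading byte 0xF2 = 11110010 → 4-byte char #7 = F2 AB BD A9.
Leading byte 0xF2 = 11110010 matches 11110xxx → 4-byte sequence.
Byte 1: 0xF2 = 11110010, payload 010 (3 bits).
Byte 2: 0xAB = 10101011 (10xxxxxx ✓), payload 101011.
Byte 3: 0xBD = 10111101 (10xxxxxx ✓), payload 111101.
Byte 4: 0xA9 = 10101001 (10xxxxxx ✓), payload 101001.
Concatenate: 010101011111101101001 = 0xABF69 (21 bits → U+ABF69).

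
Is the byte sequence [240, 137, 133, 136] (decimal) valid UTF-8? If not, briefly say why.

Leading byte 0xF0 = 11110000 → 4-byte form.
Continuation bytes all match 10xxxxxx. Payload decodes to 0x9148.
But 0x9148 < 0x10000, the minimum for a 4-byte sequence — this is an overlong encoding.

invalid (overlong encoding)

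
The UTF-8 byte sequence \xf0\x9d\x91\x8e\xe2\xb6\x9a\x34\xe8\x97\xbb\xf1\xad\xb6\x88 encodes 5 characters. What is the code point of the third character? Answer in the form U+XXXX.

U+0034

Offset 0: leading byte 0xF0 = 11110000 → 4-byte char #1 = F0 9D 91 8E.
Offset 4: leading byte 0xE2 = 11100010 → 3-byte char #2 = E2 B6 9A.
Offset 7: leading byte 0x34 = 00110100 → 1-byte char #3 = 34.
Leading byte 0x34 = 00110100 matches 0xxxxxxx → 1-byte sequence.
Byte 1: 0x34 = 00110100, payload 0110100 (7 bits).
Concatenate: 0110100 = 0x34 (7 bits → U+0034).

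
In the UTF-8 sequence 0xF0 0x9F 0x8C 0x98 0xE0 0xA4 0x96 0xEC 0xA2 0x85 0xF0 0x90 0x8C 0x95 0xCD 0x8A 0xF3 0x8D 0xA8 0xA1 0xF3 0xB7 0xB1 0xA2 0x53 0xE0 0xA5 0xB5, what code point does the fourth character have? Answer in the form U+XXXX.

Offset 0: leading byte 0xF0 = 11110000 → 4-byte char #1 = F0 9F 8C 98.
Offset 4: leading byte 0xE0 = 11100000 → 3-byte char #2 = E0 A4 96.
Offset 7: leading byte 0xEC = 11101100 → 3-byte char #3 = EC A2 85.
Offset 10: leading byte 0xF0 = 11110000 → 4-byte char #4 = F0 90 8C 95.
Leading byte 0xF0 = 11110000 matches 11110xxx → 4-byte sequence.
Byte 1: 0xF0 = 11110000, payload 000 (3 bits).
Byte 2: 0x90 = 10010000 (10xxxxxx ✓), payload 010000.
Byte 3: 0x8C = 10001100 (10xxxxxx ✓), payload 001100.
Byte 4: 0x95 = 10010101 (10xxxxxx ✓), payload 010101.
Concatenate: 000010000001100010101 = 0x10315 (21 bits → U+10315).

U+10315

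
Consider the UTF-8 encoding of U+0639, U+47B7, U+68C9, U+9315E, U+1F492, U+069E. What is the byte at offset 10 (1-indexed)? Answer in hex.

0x93

1-indexed offset 10 is 0-indexed offset 9.
U+0639 → 2-byte form D8 B9 at offsets 0–1.
U+47B7 → 3-byte form E4 9E B7 at offsets 2–4.
U+68C9 → 3-byte form E6 A3 89 at offsets 5–7.
U+9315E → 4-byte form F2 93 85 9E at offsets 8–11.
Offset 9 falls in char 4's range; it's byte 2 of F2 93 85 9E = 0x93.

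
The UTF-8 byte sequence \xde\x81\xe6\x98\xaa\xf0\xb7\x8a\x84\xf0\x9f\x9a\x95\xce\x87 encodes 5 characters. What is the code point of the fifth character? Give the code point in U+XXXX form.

Offset 0: leading byte 0xDE = 11011110 → 2-byte char #1 = DE 81.
Offset 2: leading byte 0xE6 = 11100110 → 3-byte char #2 = E6 98 AA.
Offset 5: leading byte 0xF0 = 11110000 → 4-byte char #3 = F0 B7 8A 84.
Offset 9: leading byte 0xF0 = 11110000 → 4-byte char #4 = F0 9F 9A 95.
Offset 13: leading byte 0xCE = 11001110 → 2-byte char #5 = CE 87.
Leading byte 0xCE = 11001110 matches 110xxxxx → 2-byte sequence.
Byte 1: 0xCE = 11001110, payload 01110 (5 bits).
Byte 2: 0x87 = 10000111 (10xxxxxx ✓), payload 000111.
Concatenate: 01110000111 = 0x387 (11 bits → U+0387).

U+0387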